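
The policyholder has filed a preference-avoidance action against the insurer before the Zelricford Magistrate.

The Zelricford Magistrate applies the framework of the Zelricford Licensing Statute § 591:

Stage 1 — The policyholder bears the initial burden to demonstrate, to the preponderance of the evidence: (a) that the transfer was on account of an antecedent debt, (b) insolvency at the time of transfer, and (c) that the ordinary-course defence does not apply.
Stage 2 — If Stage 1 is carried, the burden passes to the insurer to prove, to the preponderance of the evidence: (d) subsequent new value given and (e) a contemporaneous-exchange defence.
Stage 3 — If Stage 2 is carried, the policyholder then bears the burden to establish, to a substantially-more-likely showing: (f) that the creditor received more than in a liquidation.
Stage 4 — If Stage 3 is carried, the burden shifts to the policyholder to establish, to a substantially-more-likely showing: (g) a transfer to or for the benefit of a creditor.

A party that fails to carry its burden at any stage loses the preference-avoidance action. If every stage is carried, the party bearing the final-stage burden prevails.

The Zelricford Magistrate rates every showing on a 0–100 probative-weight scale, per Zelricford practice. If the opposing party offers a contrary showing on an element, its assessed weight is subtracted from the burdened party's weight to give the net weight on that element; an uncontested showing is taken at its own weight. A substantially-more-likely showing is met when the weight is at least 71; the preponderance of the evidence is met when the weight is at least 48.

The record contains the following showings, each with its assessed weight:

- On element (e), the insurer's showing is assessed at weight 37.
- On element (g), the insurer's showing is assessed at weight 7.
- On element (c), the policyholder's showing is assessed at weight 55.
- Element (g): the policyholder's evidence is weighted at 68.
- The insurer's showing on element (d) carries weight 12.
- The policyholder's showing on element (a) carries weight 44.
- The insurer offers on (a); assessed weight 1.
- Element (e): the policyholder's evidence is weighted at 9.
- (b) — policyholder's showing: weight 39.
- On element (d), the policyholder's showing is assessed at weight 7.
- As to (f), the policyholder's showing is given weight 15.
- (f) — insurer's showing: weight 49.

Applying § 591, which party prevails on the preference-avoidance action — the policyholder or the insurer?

Stage 1 — burden on policyholder; standard: the preponderance of the evidence (weight is at least 48).
    (a): 44 − 1 = 43 < 48 [not met]
    (b): 39 < 48 [not met]
    (c): 55 ≥ 48 [met]
  Stage 1 not carried; the policyholder fails its burden.
So the insurer prevails.

insurer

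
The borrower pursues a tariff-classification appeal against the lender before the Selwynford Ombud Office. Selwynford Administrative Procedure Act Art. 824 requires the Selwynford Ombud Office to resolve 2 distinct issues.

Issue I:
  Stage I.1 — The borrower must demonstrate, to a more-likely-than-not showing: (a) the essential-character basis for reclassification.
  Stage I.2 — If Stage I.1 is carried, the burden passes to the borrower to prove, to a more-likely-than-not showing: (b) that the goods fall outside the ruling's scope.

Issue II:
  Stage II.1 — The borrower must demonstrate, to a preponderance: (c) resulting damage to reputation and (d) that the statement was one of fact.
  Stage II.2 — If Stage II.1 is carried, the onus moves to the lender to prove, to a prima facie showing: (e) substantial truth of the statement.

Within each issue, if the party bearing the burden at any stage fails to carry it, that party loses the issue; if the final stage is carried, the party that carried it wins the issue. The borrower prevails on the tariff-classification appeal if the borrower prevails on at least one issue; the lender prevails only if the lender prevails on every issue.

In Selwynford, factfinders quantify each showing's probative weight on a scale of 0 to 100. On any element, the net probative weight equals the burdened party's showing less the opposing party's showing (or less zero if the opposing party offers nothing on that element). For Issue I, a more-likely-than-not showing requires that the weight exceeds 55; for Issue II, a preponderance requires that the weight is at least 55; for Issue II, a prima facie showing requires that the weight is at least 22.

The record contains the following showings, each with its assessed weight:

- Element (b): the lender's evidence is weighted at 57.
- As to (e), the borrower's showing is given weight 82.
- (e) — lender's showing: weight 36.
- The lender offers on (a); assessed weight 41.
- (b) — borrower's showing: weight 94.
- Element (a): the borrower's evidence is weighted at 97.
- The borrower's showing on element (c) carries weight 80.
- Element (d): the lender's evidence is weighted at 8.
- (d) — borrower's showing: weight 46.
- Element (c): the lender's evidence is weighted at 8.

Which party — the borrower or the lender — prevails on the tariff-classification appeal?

— Issue I —
Stage I.1 — burden on borrower; standard: a more-likely-than-not showing (weight exceeds 55).
    (a): 97 − 41 = 56 > 55 [met]
  Stage I.1 carried; the burden remains with the borrower.
Stage I.2 — burden on borrower; standard: a more-likely-than-not showing (weight exceeds 55).
    (b): 94 − 57 = 37 ≤ 55 [not met]
  The borrower does not carry Stage I.2.
The lender prevails on this issue.
— Issue II —
At Stage II.1 the borrower must meet a preponderance (weight is at least 55): on (c) the weight is 80 less the opposing 8 gives net 72, which does reach 55, so (c) meets the standard; on (d) the weight is 46 less the opposing 8 gives net 38, < 55, so (d) does not meet the standard.
  The borrower does not carry Stage II.1.
The lender prevails on this issue.
Per-issue: Issue I → lender; Issue II → lender. The borrower must prevail on at least one issue; overall, the lender prevails.

lender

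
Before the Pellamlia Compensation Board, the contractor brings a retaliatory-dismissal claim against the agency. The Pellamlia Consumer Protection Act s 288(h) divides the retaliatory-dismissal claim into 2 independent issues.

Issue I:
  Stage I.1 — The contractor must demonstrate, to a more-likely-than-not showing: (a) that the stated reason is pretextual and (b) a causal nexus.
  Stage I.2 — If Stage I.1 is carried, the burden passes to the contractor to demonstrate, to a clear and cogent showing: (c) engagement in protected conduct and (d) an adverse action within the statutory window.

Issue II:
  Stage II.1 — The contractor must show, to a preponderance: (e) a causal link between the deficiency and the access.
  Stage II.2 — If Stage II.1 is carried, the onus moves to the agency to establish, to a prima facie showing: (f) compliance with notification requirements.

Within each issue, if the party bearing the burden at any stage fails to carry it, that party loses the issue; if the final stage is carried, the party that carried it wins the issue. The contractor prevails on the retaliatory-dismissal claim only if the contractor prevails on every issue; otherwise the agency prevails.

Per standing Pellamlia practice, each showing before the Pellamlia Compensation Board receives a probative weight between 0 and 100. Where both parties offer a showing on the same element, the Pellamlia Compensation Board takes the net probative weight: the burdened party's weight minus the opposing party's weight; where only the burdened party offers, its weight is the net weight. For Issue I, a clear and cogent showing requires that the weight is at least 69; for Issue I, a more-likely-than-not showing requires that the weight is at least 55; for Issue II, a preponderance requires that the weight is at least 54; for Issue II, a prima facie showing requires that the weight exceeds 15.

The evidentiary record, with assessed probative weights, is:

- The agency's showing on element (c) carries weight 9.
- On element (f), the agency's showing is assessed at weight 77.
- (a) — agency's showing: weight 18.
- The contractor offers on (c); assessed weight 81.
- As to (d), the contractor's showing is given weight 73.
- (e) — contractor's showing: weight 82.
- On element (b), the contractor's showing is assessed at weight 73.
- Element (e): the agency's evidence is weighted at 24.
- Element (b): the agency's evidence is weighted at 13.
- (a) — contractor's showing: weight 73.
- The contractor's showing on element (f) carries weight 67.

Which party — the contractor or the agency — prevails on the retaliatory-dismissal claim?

contractor

— Issue I —
Stage I.1 (contractor, a more-likely-than-not showing, weight is at least 55): (a) net 73−18=55 ≥ 55 — meets; (b) net 73−13=60 ≥ 55 — meets.
  Stage I.1 is satisfied; the contractor continues to bear the burden.
Stage I.2 (contractor, a clear and cogent showing, weight is at least 69): (c) net 81−9=72 ≥ 69 — meets; (d) 73 ≥ 69 — meets.
  All elements met at the final stage.
All stages carried — the contractor prevails on this issue.
— Issue II —
At Stage II.1 the contractor must meet a preponderance (weight is at least 54): on (e) the weight is 82 less the opposing 24 gives net 58, ≥ 54, so (e) meets the standard.
  All elements met. The burden passes to the agency.
At Stage II.2 the agency must meet a prima facie showing (weight exceeds 15): on (f) the weight is 77 less the opposing 67 gives net 10, ≤ 15, so (f) does not meet the standard.
  The agency does not carry Stage II.2.
So the contractor prevails on this issue.
Per-issue: Issue I → contractor; Issue II → contractor. The contractor must prevail on every issue; overall, the contractor prevails.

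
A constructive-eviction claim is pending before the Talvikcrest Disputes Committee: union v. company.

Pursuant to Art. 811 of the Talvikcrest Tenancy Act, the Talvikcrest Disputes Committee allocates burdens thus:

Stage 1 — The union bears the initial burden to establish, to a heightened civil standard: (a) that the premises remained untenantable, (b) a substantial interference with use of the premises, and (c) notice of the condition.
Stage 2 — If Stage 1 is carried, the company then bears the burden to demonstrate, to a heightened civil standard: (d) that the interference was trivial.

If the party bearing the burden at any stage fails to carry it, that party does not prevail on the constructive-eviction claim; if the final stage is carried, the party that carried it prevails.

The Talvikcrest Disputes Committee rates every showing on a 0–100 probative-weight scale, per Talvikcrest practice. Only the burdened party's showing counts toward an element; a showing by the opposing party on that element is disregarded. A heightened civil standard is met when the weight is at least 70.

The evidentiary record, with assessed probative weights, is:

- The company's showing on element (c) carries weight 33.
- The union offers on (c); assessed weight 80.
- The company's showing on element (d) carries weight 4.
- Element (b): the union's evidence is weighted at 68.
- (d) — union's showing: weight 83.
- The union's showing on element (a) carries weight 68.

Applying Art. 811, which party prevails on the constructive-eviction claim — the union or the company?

company

At Stage 1 the union must meet a heightened civil standard (weight is at least 70): on (a) the weight is 68, < 70, so (a) does not meet the standard; on (b) the weight is 68, which does not reach 70, so (b) does not meet the standard; on (c) the weight is 80 (the company's 33 is given no effect), ≥ 70, so (c) meets the standard.
  Stage 1 not carried; the union fails its burden.
The company prevails.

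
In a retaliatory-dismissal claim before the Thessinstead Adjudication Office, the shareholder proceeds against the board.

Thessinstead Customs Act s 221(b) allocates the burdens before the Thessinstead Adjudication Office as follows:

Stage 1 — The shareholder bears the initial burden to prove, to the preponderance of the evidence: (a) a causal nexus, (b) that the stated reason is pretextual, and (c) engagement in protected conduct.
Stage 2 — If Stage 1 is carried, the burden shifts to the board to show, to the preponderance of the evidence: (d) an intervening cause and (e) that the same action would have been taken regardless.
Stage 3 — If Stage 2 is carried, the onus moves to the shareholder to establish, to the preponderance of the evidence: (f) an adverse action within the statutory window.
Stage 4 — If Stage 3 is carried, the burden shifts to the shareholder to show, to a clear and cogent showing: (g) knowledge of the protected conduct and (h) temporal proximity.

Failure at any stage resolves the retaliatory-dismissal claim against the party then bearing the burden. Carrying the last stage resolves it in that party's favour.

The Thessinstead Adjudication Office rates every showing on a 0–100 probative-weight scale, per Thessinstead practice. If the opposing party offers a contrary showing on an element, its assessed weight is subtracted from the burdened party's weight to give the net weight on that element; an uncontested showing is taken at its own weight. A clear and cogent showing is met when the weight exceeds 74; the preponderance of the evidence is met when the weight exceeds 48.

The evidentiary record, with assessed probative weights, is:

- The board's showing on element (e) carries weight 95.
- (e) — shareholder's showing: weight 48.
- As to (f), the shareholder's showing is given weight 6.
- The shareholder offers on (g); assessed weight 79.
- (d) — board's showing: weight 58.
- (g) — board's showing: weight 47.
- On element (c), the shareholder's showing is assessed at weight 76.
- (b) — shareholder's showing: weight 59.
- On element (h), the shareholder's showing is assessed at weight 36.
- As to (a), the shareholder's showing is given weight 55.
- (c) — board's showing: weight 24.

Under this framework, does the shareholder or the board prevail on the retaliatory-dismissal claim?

shareholder

Stage 1 — burden on shareholder; standard: the preponderance of the evidence (weight exceeds 48).
    (a): 55 > 48 [met]
    (b): 59 > 48 [met]
    (c): 76 − 24 = 52 > 48 [met]
  Stage 1 carried; the burden shifts to the board.
Stage 2 — burden on board; standard: the preponderance of the evidence (weight exceeds 48).
    (d): 58 > 48 [met]
    (e): 95 − 48 = 47 ≤ 48 [not met]
  The board does not carry Stage 2.
The analysis ends at Stage 2; the shareholder prevails.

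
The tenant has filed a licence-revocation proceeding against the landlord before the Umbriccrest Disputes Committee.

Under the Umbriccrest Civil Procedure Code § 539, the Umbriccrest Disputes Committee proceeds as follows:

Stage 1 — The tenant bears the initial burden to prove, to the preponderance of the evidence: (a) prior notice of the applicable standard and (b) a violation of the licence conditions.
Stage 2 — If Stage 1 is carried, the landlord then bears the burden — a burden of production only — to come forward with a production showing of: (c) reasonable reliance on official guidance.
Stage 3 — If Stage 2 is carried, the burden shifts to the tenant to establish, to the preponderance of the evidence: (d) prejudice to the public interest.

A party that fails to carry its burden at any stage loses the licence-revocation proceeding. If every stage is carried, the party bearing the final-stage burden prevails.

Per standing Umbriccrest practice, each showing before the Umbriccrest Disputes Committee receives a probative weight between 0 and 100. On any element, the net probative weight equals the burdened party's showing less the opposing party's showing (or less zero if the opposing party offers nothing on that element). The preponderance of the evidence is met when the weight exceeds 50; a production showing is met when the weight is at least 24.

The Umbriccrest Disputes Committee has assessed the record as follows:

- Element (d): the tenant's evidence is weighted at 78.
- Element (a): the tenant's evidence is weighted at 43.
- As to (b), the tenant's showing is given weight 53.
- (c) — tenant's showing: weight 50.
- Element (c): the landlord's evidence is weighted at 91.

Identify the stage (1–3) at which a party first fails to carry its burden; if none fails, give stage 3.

stage 1

Stage 1 — burden on tenant; standard: the preponderance of the evidence (weight exceeds 50).
    (a): 43 ≤ 50 [not met]
    (b): 53 > 50 [met]
  Stage 1 not carried; the tenant fails its burden.
So the landlord prevails.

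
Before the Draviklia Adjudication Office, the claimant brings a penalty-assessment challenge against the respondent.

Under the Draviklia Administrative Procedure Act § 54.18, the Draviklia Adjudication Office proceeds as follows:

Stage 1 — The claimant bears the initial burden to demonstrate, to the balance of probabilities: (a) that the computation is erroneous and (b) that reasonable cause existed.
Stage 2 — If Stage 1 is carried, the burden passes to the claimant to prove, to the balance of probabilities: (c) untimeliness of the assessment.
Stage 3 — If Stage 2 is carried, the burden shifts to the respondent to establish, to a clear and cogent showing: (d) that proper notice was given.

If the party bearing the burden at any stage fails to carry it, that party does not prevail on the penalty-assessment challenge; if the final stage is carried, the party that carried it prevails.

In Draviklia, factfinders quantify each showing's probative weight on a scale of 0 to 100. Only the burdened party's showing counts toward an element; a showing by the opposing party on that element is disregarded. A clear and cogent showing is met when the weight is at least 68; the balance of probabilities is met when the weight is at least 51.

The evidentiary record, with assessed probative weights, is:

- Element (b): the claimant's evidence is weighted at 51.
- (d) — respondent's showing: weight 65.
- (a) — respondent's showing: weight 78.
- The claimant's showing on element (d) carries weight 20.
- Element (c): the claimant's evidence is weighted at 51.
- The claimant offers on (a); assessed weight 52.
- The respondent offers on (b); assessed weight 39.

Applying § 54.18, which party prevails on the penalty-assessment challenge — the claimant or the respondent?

At Stage 1 the claimant must meet the balance of probabilities (weight is at least 51): on (a) the weight is 52 (the respondent's 78 is given no effect), which does reach 51, so (a) meets the standard; on (b) the weight is 51 (the respondent's 39 is given no effect), ≥ 51, so (b) meets the standard.
  Stage 1 carried; the burden remains with the claimant.
At Stage 2 the claimant must meet the balance of probabilities (weight is at least 51): on (c) the weight is 51, which does reach 51, so (c) meets the standard.
  Stage 2 carried; the burden shifts to the respondent.
At Stage 3 the respondent must meet a clear and cogent showing (weight is at least 68): on (d) the weight is 65 (the claimant's 20 is given no effect), which does not reach 68, so (d) does not meet the standard.
  The respondent does not carry Stage 3.
The analysis ends at Stage 3; the claimant prevails.

claimant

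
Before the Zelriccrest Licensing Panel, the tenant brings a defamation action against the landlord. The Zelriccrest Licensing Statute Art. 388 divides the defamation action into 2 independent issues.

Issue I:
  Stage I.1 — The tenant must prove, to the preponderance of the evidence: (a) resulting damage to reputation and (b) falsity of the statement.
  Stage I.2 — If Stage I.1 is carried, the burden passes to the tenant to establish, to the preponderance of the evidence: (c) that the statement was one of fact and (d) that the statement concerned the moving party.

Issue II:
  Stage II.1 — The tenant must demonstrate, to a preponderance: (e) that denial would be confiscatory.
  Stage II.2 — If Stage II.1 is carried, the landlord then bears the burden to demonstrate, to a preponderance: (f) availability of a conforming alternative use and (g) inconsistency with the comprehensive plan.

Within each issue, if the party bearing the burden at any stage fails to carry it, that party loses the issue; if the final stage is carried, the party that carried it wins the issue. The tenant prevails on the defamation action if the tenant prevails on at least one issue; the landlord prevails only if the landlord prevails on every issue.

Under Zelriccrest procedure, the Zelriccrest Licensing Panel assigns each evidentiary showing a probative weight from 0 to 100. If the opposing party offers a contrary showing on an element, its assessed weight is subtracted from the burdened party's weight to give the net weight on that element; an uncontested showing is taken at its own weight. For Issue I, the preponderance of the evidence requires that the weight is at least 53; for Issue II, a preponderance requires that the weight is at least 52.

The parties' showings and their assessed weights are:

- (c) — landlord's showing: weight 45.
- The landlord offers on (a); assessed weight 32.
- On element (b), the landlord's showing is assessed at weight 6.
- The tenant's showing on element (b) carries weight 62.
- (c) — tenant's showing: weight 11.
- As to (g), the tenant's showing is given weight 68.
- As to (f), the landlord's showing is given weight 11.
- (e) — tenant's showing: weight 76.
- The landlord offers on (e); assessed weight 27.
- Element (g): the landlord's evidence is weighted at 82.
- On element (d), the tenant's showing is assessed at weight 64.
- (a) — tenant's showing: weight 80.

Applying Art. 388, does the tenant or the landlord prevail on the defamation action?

— Issue I —
Stage I.1 — burden on tenant; standard: the preponderance of the evidence (weight is at least 53).
    (a): 80 − 32 = 48 < 53 [not met]
    (b): 62 − 6 = 56 ≥ 53 [met]
  Not every element is met, so the tenant fails to carry Stage I.1.
The landlord prevails on this issue.
— Issue II —
Stage II.1 (tenant, a preponderance, weight is at least 52): (e) net 76−27=49 < 52 — fails.
  Not every element is met, so the tenant fails to carry Stage II.1.
The landlord prevails on this issue.
Per-issue: Issue I → landlord; Issue II → landlord. The tenant must prevail on at least one issue; overall, the landlord prevails.

landlord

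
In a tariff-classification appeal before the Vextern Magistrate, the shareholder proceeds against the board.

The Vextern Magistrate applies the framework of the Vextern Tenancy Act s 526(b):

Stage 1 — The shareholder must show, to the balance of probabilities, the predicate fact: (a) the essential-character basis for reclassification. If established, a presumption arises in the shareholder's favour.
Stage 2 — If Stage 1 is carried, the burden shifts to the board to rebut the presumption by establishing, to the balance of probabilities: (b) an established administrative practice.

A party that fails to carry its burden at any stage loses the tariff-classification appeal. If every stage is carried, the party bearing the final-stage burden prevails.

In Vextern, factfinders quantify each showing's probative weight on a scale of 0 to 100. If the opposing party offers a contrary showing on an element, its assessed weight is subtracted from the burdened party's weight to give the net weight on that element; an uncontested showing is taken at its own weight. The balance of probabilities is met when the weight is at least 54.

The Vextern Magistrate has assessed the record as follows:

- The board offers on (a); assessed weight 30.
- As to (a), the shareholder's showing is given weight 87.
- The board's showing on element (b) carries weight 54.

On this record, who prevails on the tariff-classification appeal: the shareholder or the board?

At Stage 1 the shareholder must meet the balance of probabilities (weight is at least 54): on (a) the weight is 87 less the opposing 30 gives net 57, which does reach 54, so (a) meets the standard.
  Stage 1 is satisfied; the onus moves to the board.
At Stage 2 the board must meet the balance of probabilities (weight is at least 54): on (b) the weight is 54, which does reach 54, so (b) meets the standard.
  All elements met at the final stage.
With every stage satisfied, the board prevails.

board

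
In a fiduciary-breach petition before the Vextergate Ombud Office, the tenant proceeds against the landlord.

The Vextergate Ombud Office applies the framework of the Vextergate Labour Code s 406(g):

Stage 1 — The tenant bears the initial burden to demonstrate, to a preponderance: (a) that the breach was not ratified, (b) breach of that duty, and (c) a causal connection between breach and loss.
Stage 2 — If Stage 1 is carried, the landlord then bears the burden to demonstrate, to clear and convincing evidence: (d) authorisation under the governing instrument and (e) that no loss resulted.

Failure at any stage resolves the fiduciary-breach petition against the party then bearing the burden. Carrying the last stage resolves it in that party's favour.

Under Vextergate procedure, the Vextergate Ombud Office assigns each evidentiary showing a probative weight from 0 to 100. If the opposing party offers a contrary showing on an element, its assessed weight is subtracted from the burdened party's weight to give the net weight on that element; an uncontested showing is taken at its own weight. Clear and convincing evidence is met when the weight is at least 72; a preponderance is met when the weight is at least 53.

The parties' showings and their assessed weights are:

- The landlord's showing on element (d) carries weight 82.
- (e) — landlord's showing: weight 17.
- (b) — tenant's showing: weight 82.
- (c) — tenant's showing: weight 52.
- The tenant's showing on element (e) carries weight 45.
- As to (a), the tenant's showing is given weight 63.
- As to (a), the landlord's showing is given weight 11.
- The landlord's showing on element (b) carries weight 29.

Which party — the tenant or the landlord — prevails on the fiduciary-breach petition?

Stage 1 — burden on tenant; standard: a preponderance (weight is at least 53).
    (a): 63 − 11 = 52 < 53 [not met]
    (b): 82 − 29 = 53 ≥ 53 [met]
    (c): 52 < 53 [not met]
  Not every element is met, so the tenant fails to carry Stage 1.
The analysis ends at Stage 1; the landlord prevails.

landlord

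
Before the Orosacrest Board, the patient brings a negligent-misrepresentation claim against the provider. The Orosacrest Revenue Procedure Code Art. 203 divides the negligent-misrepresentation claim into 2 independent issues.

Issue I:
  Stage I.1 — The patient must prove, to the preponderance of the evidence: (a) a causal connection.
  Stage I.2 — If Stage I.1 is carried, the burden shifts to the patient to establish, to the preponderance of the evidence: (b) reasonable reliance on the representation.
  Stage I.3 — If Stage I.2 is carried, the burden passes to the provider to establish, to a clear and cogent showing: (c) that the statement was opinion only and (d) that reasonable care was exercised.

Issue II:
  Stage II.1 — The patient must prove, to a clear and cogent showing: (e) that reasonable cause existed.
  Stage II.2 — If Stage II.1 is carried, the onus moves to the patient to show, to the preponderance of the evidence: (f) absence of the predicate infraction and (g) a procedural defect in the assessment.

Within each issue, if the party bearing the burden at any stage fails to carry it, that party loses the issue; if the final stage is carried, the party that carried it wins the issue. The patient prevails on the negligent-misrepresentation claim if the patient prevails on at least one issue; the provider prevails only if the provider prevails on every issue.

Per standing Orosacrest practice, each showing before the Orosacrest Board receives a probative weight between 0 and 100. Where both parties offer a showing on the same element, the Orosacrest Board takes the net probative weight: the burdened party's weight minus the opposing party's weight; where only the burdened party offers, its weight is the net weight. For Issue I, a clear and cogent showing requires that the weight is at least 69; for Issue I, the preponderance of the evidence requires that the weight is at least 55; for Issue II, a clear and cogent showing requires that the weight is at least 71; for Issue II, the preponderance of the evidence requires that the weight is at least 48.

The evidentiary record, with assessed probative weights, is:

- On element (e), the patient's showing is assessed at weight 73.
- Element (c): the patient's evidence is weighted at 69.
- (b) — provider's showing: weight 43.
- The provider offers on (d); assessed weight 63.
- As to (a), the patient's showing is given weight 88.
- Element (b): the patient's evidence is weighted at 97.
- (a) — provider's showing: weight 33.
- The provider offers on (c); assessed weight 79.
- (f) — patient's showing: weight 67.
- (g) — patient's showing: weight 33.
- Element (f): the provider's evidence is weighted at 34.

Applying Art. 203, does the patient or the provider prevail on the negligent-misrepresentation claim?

provider

— Issue I —
Stage I.1 — burden on patient; standard: the preponderance of the evidence (weight is at least 55).
    (a): 88 − 33 = 55 ≥ 55 [met]
  Stage I.1 carried; the burden remains with the patient.
Stage I.2 — burden on patient; standard: the preponderance of the evidence (weight is at least 55).
    (b): 97 − 43 = 54 < 55 [not met]
  The patient does not carry Stage I.2.
The provider prevails on this issue.
— Issue II —
At Stage II.1 the patient must meet a clear and cogent showing (weight is at least 71): on (e) the weight is 73, which does reach 71, so (e) meets the standard.
  Stage II.1 is satisfied; the patient continues to bear the burden.
At Stage II.2 the patient must meet the preponderance of the evidence (weight is at least 48): on (f) the weight is 67 less the opposing 34 gives net 33, which does not reach 48, so (f) does not meet the standard; on (g) the weight is 33, < 48, so (g) does not meet the standard.
  Stage II.2 not carried; the patient fails its burden.
So the provider prevails on this issue.
Per-issue: Issue I → provider; Issue II → provider. The patient must prevail on at least one issue; overall, the provider prevails.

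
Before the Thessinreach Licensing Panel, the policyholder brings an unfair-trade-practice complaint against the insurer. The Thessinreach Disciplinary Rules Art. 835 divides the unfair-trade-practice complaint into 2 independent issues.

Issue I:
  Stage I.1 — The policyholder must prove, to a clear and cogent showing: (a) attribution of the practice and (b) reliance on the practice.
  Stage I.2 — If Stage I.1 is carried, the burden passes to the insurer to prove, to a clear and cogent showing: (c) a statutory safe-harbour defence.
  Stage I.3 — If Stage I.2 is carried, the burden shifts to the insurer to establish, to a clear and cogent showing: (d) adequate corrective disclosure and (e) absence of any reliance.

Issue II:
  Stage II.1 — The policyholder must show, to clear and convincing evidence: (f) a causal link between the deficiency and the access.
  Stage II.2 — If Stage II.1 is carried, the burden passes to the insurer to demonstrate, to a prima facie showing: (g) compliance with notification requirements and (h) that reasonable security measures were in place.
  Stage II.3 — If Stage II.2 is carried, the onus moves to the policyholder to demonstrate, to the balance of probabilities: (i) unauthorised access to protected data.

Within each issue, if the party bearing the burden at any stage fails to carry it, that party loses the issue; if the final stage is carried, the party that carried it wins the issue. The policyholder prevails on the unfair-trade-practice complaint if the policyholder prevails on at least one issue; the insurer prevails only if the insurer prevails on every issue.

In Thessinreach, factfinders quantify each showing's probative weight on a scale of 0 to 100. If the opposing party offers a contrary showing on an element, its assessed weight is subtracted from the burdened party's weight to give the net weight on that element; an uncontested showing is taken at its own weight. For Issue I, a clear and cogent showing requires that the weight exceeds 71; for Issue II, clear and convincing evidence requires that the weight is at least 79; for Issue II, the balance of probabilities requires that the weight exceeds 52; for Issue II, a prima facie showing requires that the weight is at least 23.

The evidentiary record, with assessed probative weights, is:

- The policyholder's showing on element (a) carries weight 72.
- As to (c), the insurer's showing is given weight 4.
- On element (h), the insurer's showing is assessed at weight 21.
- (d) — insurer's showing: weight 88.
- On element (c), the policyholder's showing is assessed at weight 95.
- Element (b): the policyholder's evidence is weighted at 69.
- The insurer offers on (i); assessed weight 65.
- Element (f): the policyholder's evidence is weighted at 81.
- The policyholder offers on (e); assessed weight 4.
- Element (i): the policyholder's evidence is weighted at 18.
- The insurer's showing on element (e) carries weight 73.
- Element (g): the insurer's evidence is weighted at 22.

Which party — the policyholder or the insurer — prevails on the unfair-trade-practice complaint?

— Issue I —
Stage I.1 (policyholder, a clear and cogent showing, weight exceeds 71): (a) 72 > 71 — meets; (b) 69 ≤ 71 — fails.
  Stage I.1 not carried; the policyholder fails its burden.
The insurer prevails on this issue.
— Issue II —
Stage II.1 — burden on policyholder; standard: clear and convincing evidence (weight is at least 79).
    (f): 81 ≥ 79 [met]
  Stage II.1 carried; the burden shifts to the insurer.
Stage II.2 — burden on insurer; standard: a prima facie showing (weight is at least 23).
    (g): 22 < 23 [not met]
    (h): 21 < 23 [not met]
  The insurer does not carry Stage II.2.
The policyholder prevails on this issue.
Per-issue: Issue I → insurer; Issue II → policyholder. The policyholder must prevail on at least one issue; overall, the policyholder prevails.

policyholder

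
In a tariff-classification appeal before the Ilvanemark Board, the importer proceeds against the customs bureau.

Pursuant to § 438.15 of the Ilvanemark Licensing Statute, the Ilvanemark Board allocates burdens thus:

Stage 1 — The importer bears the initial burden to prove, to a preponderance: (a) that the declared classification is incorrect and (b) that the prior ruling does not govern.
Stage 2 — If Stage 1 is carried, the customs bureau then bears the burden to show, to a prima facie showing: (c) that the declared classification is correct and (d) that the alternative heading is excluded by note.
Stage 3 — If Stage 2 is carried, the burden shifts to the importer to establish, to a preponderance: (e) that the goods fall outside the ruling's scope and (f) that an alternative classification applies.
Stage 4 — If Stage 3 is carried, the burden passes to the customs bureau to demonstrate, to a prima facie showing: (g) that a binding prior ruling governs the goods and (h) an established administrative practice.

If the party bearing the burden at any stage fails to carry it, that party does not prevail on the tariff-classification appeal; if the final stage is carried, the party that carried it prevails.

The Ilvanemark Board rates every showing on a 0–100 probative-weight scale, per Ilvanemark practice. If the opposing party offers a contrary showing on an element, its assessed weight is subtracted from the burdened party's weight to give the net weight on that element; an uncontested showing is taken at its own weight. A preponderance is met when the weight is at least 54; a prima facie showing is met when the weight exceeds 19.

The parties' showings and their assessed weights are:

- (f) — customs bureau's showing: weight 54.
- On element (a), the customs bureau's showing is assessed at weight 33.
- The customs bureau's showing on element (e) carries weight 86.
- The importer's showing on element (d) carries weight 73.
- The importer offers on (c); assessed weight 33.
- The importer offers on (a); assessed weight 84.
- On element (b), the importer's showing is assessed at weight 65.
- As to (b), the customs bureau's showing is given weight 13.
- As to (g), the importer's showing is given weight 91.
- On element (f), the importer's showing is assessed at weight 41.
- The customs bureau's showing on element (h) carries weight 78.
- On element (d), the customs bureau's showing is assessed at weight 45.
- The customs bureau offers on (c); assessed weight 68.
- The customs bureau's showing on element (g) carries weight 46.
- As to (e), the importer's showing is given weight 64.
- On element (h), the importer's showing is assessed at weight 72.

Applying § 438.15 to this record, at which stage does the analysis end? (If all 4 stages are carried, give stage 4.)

stage 1

Stage 1 (importer, a preponderance, weight is at least 54): (a) net 84−33=51 < 54 — fails; (b) net 65−13=52 < 54 — fails.
  Stage 1 not carried; the importer fails its burden.
So the customs bureau prevails.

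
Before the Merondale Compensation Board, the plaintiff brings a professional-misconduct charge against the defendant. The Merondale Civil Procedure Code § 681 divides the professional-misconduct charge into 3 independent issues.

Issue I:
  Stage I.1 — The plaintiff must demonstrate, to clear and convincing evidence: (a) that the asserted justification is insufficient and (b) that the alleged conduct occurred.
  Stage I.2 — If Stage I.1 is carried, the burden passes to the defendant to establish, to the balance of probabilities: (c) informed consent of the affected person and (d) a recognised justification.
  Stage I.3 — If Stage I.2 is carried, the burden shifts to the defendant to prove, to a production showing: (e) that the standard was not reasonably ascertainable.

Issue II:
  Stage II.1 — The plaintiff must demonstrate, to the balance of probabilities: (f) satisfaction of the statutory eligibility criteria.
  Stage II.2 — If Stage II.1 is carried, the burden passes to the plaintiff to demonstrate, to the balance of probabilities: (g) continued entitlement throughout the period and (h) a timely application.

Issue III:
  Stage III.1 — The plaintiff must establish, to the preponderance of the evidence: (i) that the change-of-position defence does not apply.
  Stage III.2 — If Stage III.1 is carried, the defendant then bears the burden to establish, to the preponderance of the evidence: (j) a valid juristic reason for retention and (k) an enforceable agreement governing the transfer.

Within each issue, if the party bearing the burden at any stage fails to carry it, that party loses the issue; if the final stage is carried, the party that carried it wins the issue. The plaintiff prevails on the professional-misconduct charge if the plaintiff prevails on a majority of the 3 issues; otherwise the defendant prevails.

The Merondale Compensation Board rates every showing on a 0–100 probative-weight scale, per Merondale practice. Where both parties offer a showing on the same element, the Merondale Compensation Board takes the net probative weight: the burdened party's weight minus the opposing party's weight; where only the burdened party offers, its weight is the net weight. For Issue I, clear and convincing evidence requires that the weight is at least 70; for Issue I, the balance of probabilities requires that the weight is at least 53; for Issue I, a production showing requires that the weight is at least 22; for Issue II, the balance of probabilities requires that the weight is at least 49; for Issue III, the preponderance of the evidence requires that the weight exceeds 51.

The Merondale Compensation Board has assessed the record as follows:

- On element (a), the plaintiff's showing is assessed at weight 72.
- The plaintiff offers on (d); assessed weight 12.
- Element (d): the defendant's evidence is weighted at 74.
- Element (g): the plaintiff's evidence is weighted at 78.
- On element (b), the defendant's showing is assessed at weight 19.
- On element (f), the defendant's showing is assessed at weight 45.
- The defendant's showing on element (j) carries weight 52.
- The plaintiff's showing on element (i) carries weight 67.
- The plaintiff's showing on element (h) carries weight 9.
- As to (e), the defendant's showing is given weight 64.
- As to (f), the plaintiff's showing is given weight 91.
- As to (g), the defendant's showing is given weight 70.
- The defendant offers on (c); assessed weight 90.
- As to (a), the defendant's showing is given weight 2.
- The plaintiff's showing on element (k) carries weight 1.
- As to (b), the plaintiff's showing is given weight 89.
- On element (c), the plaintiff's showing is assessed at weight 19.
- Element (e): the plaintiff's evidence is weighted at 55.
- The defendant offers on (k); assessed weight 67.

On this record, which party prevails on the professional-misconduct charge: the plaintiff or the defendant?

— Issue I —
Stage I.1 (plaintiff, clear and convincing evidence, weight is at least 70): (a) net 72−2=70 ≥ 70 — meets; (b) net 89−19=70 ≥ 70 — meets.
  Stage I.1 is satisfied; the onus moves to the defendant.
Stage I.2 (defendant, the balance of probabilities, weight is at least 53): (c) net 90−19=71 ≥ 53 — meets; (d) net 74−12=62 ≥ 53 — meets.
  Stage I.2 carried; the burden remains with the defendant.
Stage I.3 (defendant, a production showing, weight is at least 22): (e) net 64−55=9 < 22 — fails.
  The defendant does not carry Stage I.3.
The plaintiff prevails on this issue.
— Issue II —
At Stage II.1 the plaintiff must meet the balance of probabilities (weight is at least 49): on (f) the weight is 91 less the opposing 45 gives net 46, which does not reach 49, so (f) does not meet the standard.
  Not every element is met, so the plaintiff fails to carry Stage II.1.
The analysis ends at Stage II.1; the defendant prevails on this issue.
— Issue III —
Stage III.1 (plaintiff, the preponderance of the evidence, weight exceeds 51): (i) 67 > 51 — meets.
  Stage III.1 carried; the burden shifts to the defendant.
Stage III.2 (defendant, the preponderance of the evidence, weight exceeds 51): (j) 52 > 51 — meets; (k) net 67−1=66 > 51 — meets.
  The defendant carries the last stage.
With every stage satisfied, the defendant prevails on this issue.
Per-issue: Issue I → plaintiff; Issue II → defendant; Issue III → defendant. The plaintiff must prevail on a majority of issues; overall, the defendant prevails.

defendant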